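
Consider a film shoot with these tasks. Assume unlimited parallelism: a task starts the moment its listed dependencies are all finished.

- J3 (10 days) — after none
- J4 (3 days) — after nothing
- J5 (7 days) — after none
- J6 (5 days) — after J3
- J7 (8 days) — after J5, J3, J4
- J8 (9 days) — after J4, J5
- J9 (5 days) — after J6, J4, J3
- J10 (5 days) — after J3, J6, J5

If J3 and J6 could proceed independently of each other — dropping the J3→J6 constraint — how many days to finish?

18

Original critical path: J3→J6→J9 = 10+5+5 = 20 ⇒ 20 days.
Without J3→J6, J6's earliest start moves from 10 to 0.
The longest chain is now J3→J7 = 10+8 = 18, so the job takes 18 days.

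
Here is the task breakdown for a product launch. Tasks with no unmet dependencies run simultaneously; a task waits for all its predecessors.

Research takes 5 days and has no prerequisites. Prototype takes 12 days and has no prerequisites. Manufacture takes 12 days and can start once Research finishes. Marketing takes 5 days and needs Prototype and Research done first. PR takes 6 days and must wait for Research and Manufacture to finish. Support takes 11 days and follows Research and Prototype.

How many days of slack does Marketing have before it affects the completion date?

The longest chain is Research→Manufacture→PR = 5+12+6 = 23; overall finish 23 days.
The longest chain containing Marketing totals 17 days.
Float = 23 − 17 = 6.

6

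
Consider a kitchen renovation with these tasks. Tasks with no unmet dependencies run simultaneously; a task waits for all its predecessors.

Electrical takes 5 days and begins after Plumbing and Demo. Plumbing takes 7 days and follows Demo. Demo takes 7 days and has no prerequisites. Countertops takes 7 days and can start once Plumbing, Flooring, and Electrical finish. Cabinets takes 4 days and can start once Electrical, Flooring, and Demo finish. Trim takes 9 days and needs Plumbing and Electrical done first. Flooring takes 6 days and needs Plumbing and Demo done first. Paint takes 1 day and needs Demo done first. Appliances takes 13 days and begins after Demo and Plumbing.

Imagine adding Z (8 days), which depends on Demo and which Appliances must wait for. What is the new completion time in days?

28

Originally the project takes 28 days.
With Z inserted, Appliances now waits for max(Demo, Plumbing, Z).
New critical path: Demo→Z→Appliances = 7+8+13 = 28 ⇒ 28 days.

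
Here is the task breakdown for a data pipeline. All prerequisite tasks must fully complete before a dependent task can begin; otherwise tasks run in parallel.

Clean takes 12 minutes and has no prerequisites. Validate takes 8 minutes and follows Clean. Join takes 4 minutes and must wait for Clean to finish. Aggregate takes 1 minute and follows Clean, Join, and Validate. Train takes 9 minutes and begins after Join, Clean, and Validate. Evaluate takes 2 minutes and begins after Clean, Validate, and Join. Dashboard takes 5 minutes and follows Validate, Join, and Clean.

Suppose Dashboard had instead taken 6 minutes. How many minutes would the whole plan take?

29

The binding path is Clean→Validate→Train = 12+8+9 = 29; finish at 29 minutes.
Dashboard is off the critical path — its longest chain is 25 minutes, giving 4 of slack.
That remains the longest chain; total 29 minutes.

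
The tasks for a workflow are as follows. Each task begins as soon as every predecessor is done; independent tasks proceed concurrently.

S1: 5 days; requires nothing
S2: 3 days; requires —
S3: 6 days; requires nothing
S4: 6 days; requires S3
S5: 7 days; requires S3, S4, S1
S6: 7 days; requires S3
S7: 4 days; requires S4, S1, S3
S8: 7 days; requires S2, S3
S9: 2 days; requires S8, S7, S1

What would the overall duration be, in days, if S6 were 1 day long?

The binding path is S3→S4→S5 = 6+6+7 = 19; finish at 19 days.
S6 has 6 days of float (longest path through it is 13).
That remains the longest chain; total 19 days.

19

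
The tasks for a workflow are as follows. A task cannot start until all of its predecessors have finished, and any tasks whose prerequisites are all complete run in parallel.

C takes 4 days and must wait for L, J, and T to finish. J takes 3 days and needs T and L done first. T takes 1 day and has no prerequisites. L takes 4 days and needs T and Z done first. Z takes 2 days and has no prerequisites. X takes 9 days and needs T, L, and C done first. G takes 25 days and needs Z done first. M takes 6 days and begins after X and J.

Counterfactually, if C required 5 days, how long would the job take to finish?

29

As given, the longest chain is Z→L→J→C→X→M = 2+4+3+4+9+6 = 28, so the finish is 28 days.
C lies on that path, so at 5 days the path becomes 29 days.
That remains the longest chain; total 29 days.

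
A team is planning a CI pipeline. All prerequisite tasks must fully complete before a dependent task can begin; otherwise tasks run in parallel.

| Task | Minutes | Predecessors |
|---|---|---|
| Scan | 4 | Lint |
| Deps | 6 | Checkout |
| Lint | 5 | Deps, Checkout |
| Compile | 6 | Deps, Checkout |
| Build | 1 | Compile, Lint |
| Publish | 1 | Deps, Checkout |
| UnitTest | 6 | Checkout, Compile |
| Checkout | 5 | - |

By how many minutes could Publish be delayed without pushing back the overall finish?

Checkout→Deps→Compile→UnitTest = 5+6+6+6 = 23 sets the makespan at 23 minutes.
Publish finishes as early as 12 and must finish by 23.
So Publish can slip 23 − 12 = 11 minutes.

11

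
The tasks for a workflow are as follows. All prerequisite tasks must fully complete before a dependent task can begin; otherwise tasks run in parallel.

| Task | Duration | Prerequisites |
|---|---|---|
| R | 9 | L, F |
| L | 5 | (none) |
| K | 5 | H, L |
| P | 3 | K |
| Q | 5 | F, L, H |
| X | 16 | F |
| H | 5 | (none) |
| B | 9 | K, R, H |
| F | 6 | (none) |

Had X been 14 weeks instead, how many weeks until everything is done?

24

Critical path before the change: F→R→B = 6+9+9 = 24 giving 24 weeks.
X is off the critical path — its longest chain is 22 weeks, giving 2 of slack.
That remains the longest chain; total 24 weeks.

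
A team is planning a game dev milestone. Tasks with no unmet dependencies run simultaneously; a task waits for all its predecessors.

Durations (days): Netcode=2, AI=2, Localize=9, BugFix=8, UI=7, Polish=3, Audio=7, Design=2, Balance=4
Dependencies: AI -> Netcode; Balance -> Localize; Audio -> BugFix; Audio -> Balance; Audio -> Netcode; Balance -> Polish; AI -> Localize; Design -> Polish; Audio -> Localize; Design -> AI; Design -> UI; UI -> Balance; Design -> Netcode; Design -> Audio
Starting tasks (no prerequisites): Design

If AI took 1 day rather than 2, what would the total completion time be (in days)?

22

Critical path before the change: Design→Audio→Balance→Localize = 2+7+4+9 = 22 giving 22 days.
AI is off the critical path — its longest chain is 13 days, giving 9 of slack.
That remains the longest chain; total 22 days.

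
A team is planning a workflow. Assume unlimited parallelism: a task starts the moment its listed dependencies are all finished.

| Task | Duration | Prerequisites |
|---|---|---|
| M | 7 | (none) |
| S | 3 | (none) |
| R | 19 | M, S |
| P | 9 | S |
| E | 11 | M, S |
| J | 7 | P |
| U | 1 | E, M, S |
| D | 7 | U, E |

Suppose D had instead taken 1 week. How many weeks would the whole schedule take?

The binding path is M→E→U→D = 7+11+1+7 = 26; finish at 26 weeks.
D lies on that path, so at 1 week the path becomes 20 weeks.
Now M→R = 7+19 = 26 is longest, so the finish becomes 26 weeks.

26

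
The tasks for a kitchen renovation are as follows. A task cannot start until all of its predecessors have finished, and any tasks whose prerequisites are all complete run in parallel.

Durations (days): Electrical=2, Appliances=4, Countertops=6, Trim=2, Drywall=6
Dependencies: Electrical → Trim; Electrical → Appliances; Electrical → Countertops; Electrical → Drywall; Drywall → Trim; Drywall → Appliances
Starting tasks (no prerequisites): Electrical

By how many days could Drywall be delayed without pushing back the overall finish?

0

Critical path: Electrical→Drywall→Appliances = 2+6+4 = 12, so the finish is 12 days.
Longest path through Drywall: 12 days (earliest finish 8, latest finish 8).
Slack of Drywall = 2 − 2 = 0 days.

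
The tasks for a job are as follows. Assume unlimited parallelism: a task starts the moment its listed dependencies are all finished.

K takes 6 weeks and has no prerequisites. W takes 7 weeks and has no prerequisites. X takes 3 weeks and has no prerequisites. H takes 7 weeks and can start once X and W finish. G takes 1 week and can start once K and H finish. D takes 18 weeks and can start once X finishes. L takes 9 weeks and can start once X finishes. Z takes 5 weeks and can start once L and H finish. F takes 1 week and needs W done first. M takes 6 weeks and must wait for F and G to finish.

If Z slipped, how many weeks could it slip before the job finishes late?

2

Critical path: W→H→G→M = 7+7+1+6 = 21, so the finish is 21 weeks.
Z finishes as early as 19 and must finish by 21.
Float = 21 − 19 = 2.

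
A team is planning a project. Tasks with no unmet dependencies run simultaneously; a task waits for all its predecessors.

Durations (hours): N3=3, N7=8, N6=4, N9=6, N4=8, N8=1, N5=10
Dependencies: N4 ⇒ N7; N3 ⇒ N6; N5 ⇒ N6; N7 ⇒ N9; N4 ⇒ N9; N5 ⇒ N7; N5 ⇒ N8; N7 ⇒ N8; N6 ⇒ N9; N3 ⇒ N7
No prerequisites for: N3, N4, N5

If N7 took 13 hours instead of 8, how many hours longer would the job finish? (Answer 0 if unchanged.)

5

Critical path before the change: N5→N7→N9 = 10+8+6 = 24 giving 24 hours.
N7 is on the critical path; changing it to 13 makes that path 29 hours.
No other chain overtakes it, so the finish is 29 hours.
Change in finish: 29 − 24 = +5 hours.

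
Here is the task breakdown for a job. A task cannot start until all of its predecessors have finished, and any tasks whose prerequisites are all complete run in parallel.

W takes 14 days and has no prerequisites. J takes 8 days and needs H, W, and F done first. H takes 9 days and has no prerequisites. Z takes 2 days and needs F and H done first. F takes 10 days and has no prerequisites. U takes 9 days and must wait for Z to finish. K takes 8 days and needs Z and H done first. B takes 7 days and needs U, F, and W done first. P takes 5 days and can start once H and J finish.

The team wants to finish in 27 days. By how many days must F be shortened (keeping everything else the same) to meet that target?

Current finish: 28 days; target: 27.
F is on every critical path, so each day cut from F cuts the finish by one (this holds down to a finish of 27).
Need 28 − 27 = 1 day off F → F becomes 9 days, finish becomes 27.

1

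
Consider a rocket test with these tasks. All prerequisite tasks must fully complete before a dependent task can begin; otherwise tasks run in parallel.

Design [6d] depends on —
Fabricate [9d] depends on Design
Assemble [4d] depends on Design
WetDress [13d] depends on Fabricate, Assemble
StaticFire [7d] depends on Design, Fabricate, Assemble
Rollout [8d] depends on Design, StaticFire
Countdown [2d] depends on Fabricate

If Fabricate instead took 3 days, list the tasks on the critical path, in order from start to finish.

Design, Assemble, StaticFire, Rollout

Critical path before the change: Design→Fabricate→StaticFire→Rollout = 6+9+7+8 = 30 giving 30 days.
Since Fabricate is critical, the -6 change carries straight to that chain (now 24 days).
The binding chain switches to Design→Assemble→StaticFire→Rollout = 6+4+7+8 = 25; finish 25 days.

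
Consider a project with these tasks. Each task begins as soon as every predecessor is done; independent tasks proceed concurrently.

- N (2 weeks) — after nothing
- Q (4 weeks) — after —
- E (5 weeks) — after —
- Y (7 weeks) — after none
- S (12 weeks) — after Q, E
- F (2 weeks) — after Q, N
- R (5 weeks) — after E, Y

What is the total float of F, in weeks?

Critical path: E→S = 5+12 = 17, so the finish is 17 weeks.
Longest path through F: 6 weeks (earliest finish 6, latest finish 17).
So F can slip 17 − 6 = 11 weeks.

11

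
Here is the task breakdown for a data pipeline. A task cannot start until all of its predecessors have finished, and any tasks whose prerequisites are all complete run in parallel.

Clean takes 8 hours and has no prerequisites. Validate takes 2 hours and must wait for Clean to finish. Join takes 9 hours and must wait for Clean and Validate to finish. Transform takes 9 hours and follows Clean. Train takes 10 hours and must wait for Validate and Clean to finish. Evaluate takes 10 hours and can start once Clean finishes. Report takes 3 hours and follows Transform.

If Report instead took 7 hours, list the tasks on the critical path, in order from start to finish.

Baseline: Clean→Transform→Report = 8+9+3 = 20 → 20 hours.
Report lies on that path, so at 7 hours the path becomes 24 hours.
The critical path is still Clean→Transform→Report; finish is now 24 hours.

Clean, Transform, Report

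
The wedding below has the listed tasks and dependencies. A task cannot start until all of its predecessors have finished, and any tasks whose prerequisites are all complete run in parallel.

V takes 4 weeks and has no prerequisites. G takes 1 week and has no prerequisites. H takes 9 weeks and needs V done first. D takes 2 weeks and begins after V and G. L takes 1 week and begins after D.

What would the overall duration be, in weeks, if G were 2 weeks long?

As given, the longest chain is V→H = 4+9 = 13, so the finish is 13 weeks.
G has 9 weeks of float (longest path through it is 4).
No other chain overtakes it, so the finish is 13 weeks.

13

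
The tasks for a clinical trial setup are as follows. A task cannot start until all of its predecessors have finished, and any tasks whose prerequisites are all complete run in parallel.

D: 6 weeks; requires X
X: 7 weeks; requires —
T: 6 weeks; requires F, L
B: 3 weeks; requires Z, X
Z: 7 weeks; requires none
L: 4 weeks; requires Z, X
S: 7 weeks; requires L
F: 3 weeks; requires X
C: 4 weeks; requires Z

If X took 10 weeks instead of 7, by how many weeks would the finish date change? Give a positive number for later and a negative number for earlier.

The binding path is X→L→S = 7+4+7 = 18; finish at 18 weeks.
Since X is critical, the +3 change carries straight to that chain (now 21 weeks).
No other chain overtakes it, so the finish is 21 weeks.
Change in finish: 21 − 18 = +3 weeks.

3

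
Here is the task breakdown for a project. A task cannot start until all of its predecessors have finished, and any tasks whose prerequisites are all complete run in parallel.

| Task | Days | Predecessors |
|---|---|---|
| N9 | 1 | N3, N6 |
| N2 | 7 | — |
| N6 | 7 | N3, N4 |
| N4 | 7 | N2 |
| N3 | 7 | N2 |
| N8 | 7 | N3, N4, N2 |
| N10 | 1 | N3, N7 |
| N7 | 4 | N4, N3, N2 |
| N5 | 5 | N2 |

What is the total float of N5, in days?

10

Critical path: N2→N3→N6→N9 = 7+7+7+1 = 22, so the finish is 22 days.
The longest chain containing N5 totals 12 days.
So N5 can slip 22 − 12 = 10 days.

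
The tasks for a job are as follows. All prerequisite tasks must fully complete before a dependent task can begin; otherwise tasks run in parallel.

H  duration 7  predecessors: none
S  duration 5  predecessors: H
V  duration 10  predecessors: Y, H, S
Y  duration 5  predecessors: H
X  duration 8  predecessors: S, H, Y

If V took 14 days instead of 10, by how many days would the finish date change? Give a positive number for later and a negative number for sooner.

The binding path is H→S→V = 7+5+10 = 22; finish at 22 days.
V is on the critical path; changing it to 14 makes that path 26 days.
That remains the longest chain; total 26 days.
Change in finish: 26 − 22 = +4 days.

4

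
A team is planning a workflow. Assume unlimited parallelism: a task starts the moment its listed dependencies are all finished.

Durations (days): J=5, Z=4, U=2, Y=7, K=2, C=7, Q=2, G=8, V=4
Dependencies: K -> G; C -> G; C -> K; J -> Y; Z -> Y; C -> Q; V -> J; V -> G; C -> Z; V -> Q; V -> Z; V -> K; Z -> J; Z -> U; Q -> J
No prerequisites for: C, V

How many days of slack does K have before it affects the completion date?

6

C→Z→J→Y = 7+4+5+7 = 23 sets the makespan at 23 days.
Longest path through K: 17 days (earliest finish 9, latest finish 15).
Float = 23 − 17 = 6.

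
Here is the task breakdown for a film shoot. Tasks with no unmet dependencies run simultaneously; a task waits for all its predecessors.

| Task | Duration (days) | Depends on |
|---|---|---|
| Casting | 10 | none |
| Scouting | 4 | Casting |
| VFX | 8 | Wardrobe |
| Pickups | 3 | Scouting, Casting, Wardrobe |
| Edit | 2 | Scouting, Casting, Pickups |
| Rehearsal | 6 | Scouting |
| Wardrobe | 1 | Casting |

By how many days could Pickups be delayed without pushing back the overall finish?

1

Critical path: Casting→Scouting→Rehearsal = 10+4+6 = 20, so the finish is 20 days.
Longest path through Pickups: 19 days (earliest finish 17, latest finish 18).
Slack of Pickups = 15 − 14 = 1 day.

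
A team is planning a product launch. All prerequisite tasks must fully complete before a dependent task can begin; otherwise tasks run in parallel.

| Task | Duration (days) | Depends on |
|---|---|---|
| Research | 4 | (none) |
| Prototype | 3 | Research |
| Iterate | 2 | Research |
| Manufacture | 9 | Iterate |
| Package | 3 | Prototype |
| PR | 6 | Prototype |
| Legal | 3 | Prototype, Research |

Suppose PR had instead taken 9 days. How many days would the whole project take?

16

Actual critical path: Research→Iterate→Manufacture = 4+2+9 = 15 ⇒ 15 days.
The longest path through PR is only 13 days, so PR has float 2.
Now Research→Prototype→PR = 4+3+9 = 16 is longest, so the finish becomes 16 days.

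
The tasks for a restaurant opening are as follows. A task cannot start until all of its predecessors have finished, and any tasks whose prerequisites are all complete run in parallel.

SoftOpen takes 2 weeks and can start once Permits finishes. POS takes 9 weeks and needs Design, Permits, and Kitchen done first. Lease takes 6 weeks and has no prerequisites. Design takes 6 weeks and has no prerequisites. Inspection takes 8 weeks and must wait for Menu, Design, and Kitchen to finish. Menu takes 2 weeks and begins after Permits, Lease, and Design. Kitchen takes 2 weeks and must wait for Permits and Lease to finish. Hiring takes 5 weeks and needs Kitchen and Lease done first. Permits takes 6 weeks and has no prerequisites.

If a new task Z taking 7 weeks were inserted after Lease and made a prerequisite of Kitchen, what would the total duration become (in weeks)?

Originally the job takes 17 weeks.
With Z inserted, Kitchen now waits for max(Permits, Lease, Z).
New critical path: Lease→Z→Kitchen→POS = 6+7+2+9 = 24 ⇒ 24 weeks.

24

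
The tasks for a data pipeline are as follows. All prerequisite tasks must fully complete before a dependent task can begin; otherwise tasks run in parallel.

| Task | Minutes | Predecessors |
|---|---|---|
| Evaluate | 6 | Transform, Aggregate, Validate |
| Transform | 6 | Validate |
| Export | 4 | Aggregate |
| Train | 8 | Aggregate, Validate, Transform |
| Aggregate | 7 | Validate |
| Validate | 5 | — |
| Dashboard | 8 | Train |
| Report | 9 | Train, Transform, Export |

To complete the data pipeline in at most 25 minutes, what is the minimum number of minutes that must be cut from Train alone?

Current finish: 29 minutes; target: 25.
Train is on every critical path, so each minute cut from Train cuts the finish by one (this holds down to a finish of 25).
Need 29 − 25 = 4 minutes off Train → Train becomes 4 minutes, finish becomes 25.

4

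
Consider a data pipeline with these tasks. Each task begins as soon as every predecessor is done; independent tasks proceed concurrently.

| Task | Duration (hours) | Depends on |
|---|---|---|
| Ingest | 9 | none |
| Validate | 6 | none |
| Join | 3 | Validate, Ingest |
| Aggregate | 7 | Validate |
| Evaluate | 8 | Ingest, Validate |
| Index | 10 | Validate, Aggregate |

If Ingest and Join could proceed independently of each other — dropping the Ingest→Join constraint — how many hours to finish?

23

With the dependency in place, Validate→Aggregate→Index = 6+7+10 = 23 sets the finish at 23 hours.
Without Ingest→Join, Join's earliest start moves from 9 to 6.
The longest chain is now Validate→Aggregate→Index = 6+7+10 = 23, so the project takes 23 hours.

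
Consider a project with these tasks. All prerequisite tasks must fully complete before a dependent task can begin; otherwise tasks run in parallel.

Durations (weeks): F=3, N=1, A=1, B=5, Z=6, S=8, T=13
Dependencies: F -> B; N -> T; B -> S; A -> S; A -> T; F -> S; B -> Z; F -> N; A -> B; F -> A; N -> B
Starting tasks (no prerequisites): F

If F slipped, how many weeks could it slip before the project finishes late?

F→N→B→S = 3+1+5+8 = 17 sets the makespan at 17 weeks.
F finishes as early as 3 and must finish by 3.
Slack of F = 0 − 0 = 0 weeks.

0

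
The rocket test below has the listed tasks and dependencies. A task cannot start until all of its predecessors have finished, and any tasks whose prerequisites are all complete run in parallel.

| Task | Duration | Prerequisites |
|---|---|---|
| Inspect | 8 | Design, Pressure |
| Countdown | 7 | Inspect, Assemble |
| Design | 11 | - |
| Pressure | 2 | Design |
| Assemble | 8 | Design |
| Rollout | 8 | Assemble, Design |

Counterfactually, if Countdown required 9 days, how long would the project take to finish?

30

Critical path before the change: Design→Pressure→Inspect→Countdown = 11+2+8+7 = 28 giving 28 days.
Countdown lies on that path, so at 9 days the path becomes 30 days.
No other chain overtakes it, so the finish is 30 days.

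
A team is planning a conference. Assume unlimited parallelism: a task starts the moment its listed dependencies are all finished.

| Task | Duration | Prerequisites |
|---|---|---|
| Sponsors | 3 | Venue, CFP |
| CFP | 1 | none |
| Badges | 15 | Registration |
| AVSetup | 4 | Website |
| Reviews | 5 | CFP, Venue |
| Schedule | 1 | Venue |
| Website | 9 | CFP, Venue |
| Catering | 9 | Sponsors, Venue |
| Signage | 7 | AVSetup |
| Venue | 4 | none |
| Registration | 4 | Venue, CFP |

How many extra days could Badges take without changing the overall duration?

1

Venue→Website→AVSetup→Signage = 4+9+4+7 = 24 sets the makespan at 24 days.
Badges finishes as early as 23 and must finish by 24.
Slack of Badges = 9 − 8 = 1 day.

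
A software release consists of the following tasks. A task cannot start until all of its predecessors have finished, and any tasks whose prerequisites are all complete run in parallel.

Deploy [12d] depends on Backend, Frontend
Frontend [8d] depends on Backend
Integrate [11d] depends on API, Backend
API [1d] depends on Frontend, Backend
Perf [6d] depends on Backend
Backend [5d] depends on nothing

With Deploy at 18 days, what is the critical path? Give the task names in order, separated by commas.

As given, the longest chain is Backend→Frontend→Deploy = 5+8+12 = 25, so the finish is 25 days.
Since Deploy is critical, the +6 change carries straight to that chain (now 31 days).
The critical path is still Backend→Frontend→Deploy; finish is now 31 days.

Backend, Frontend, Deploy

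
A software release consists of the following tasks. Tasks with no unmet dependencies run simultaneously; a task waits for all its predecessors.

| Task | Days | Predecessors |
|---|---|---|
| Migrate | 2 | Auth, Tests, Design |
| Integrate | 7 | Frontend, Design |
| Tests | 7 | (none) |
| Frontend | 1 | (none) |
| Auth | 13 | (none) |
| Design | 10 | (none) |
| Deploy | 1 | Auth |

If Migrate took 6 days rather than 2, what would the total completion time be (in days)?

As given, the longest chain is Design→Integrate = 10+7 = 17, so the finish is 17 days.
Migrate has 2 days of float (longest path through it is 15).
The binding chain switches to Auth→Migrate = 13+6 = 19; finish 19 days.

19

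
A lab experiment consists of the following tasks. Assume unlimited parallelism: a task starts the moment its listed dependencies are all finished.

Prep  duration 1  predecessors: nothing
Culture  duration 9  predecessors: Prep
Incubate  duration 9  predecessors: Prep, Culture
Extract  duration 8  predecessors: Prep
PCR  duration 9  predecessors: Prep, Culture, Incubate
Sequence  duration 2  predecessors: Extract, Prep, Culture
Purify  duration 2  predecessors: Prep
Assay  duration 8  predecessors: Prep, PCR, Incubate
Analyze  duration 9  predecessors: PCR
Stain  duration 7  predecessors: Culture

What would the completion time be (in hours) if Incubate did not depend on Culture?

28

Original critical path: Prep→Culture→Incubate→PCR→Analyze = 1+9+9+9+9 = 37 ⇒ 37 hours.
Without Culture→Incubate, Incubate's earliest start moves from 10 to 1.
The longest chain is now Prep→Culture→PCR→Analyze = 1+9+9+9 = 28, so the project takes 28 hours.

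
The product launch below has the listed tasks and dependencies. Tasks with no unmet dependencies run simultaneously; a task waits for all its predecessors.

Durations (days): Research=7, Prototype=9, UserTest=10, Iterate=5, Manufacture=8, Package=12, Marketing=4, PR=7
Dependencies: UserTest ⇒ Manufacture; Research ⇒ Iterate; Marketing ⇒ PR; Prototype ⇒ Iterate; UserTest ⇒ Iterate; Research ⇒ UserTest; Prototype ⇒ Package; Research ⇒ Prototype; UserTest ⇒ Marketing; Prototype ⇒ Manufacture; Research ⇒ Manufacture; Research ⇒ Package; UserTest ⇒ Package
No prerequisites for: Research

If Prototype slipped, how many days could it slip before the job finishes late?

Research→UserTest→Package = 7+10+12 = 29 sets the makespan at 29 days.
Longest path through Prototype: 28 days (earliest finish 16, latest finish 17).
Float = 29 − 28 = 1.

1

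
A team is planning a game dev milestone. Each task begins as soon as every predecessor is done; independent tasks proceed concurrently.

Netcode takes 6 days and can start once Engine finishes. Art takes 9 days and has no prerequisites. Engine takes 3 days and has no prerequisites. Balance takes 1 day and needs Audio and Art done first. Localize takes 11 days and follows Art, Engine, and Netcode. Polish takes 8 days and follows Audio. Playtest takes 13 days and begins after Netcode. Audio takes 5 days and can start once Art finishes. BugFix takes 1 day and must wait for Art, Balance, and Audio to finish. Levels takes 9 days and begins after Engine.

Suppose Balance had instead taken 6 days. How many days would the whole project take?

22

The binding path is Engine→Netcode→Playtest = 3+6+13 = 22; finish at 22 days.
The longest path through Balance is only 16 days, so Balance has float 6.
The critical path is still Engine→Netcode→Playtest; finish is now 22 days.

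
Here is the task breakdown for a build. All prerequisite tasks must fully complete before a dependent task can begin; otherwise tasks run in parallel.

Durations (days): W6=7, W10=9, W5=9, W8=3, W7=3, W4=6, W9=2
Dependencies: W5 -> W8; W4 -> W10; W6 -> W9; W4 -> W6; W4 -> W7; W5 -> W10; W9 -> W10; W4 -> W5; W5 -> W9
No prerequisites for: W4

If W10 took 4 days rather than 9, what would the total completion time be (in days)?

21

The binding path is W4→W5→W9→W10 = 6+9+2+9 = 26; finish at 26 days.
W10 is on the critical path; changing it to 4 makes that path 21 days.
That remains the longest chain; total 21 days.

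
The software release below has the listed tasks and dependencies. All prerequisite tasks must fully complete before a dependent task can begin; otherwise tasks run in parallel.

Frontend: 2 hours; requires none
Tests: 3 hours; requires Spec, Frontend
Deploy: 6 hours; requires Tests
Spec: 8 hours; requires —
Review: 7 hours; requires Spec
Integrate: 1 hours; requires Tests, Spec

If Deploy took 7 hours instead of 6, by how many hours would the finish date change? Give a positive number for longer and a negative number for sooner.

1

Baseline: Spec→Tests→Deploy = 8+3+6 = 17 → 17 hours.
Since Deploy is critical, the +1 change carries straight to that chain (now 18 hours).
No other chain overtakes it, so the finish is 18 hours.
Change in finish: 18 − 17 = +1 hours.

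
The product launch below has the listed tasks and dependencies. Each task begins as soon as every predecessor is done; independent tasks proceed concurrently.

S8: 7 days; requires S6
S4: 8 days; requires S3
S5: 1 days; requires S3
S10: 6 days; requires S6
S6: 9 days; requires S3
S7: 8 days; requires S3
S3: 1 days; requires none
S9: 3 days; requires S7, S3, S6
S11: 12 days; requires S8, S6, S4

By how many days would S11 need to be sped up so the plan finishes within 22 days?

Current finish: 29 days; target: 22.
S11 is on every critical path, so each day cut from S11 cuts the finish by one (this holds down to a finish of 18).
Need 29 − 22 = 7 days off S11 → S11 becomes 5 days, finish becomes 22.

7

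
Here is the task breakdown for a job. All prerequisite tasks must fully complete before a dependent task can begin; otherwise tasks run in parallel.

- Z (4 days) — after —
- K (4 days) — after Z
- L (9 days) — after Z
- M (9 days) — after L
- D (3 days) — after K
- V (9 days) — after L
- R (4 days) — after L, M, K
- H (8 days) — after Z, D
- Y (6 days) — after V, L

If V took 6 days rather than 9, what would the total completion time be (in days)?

26

Critical path before the change: Z→L→V→Y = 4+9+9+6 = 28 giving 28 days.
V lies on that path, so at 6 days the path becomes 25 days.
Now Z→L→M→R = 4+9+9+4 = 26 is longest, so the finish becomes 26 days.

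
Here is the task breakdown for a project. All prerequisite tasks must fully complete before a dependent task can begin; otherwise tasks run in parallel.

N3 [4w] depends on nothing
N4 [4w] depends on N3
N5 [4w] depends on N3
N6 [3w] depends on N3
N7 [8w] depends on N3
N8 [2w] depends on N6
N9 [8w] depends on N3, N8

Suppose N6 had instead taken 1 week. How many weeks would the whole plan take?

Actual critical path: N3→N6→N8→N9 = 4+3+2+8 = 17 ⇒ 17 weeks.
Since N6 is critical, the -2 change carries straight to that chain (now 15 weeks).
That remains the longest chain; total 15 weeks.

15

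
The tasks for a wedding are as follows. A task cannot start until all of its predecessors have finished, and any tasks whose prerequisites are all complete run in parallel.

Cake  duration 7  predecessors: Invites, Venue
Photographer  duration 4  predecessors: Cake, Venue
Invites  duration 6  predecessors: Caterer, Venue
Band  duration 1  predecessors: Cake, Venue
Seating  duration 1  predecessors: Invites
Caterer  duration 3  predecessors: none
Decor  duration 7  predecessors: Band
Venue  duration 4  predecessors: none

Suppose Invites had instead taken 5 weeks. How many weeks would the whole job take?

24

Critical path before the change: Venue→Invites→Cake→Band→Decor = 4+6+7+1+7 = 25 giving 25 weeks.
Invites is on the critical path; changing it to 5 makes that path 24 weeks.
That remains the longest chain; total 24 weeks.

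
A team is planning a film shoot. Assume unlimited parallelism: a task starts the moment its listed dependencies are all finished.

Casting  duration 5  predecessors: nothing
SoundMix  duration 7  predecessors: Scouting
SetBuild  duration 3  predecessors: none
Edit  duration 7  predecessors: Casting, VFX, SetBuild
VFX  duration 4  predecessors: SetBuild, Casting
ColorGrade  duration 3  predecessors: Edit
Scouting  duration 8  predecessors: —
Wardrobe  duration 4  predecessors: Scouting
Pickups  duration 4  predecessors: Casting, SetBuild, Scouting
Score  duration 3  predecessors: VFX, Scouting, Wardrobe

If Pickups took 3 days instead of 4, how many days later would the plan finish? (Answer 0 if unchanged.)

Baseline: Casting→VFX→Edit→ColorGrade = 5+4+7+3 = 19 → 19 days.
Pickups is off the critical path — its longest chain is 12 days, giving 7 of slack.
No other chain overtakes it, so the finish is 19 days.
Change in finish: 19 − 19 = +0 days.

0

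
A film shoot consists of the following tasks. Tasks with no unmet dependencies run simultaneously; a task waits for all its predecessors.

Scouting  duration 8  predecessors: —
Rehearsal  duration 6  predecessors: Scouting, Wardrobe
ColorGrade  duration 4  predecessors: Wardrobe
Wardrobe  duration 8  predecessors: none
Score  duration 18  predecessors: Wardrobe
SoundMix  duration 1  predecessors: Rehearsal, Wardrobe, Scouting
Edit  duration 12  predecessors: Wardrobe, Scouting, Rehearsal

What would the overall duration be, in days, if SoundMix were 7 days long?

26

Critical path before the change: Scouting→Rehearsal→Edit = 8+6+12 = 26 giving 26 days.
SoundMix is off the critical path — its longest chain is 15 days, giving 11 of slack.
That remains the longest chain; total 26 days.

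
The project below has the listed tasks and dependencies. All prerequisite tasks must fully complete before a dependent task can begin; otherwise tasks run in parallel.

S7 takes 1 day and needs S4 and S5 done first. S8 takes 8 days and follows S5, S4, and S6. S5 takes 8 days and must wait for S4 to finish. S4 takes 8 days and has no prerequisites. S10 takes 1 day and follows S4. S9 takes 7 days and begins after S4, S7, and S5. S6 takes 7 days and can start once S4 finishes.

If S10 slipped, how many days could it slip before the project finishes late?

The longest chain is S4→S5→S7→S9 = 8+8+1+7 = 24; overall finish 24 days.
Longest path through S10: 9 days (earliest finish 9, latest finish 24).
Slack of S10 = 23 − 8 = 15 days.

15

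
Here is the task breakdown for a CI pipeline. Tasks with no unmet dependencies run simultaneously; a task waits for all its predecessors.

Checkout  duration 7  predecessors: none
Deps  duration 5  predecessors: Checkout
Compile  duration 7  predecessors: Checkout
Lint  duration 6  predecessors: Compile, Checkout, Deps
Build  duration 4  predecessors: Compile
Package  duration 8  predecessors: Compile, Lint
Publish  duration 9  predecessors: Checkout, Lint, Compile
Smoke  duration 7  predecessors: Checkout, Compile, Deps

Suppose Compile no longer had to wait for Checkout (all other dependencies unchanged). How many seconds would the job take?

Before: longest chain Checkout→Compile→Lint→Publish = 7+7+6+9 = 29, finish 29.
Without Checkout→Compile, Compile's earliest start moves from 7 to 0.
After: Checkout→Deps→Lint→Publish = 7+5+6+9 = 27 → 27 seconds.

27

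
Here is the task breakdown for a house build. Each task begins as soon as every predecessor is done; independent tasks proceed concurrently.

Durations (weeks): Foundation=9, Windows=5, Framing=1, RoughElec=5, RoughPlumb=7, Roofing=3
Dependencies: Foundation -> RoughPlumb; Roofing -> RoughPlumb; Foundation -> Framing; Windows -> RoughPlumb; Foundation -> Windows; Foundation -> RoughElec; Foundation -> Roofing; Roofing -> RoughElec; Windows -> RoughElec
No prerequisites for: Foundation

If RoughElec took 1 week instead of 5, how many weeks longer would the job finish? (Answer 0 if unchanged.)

0

Actual critical path: Foundation→Windows→RoughPlumb = 9+5+7 = 21 ⇒ 21 weeks.
RoughElec has 2 weeks of float (longest path through it is 19).
That remains the longest chain; total 21 weeks.
Change in finish: 21 − 21 = +0 weeks.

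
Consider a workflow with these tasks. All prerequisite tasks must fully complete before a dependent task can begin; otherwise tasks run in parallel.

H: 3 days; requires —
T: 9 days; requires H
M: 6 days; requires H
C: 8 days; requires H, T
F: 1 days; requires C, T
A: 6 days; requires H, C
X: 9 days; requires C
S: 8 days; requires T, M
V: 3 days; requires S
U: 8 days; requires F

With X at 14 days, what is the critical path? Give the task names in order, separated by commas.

H, T, C, X

The binding path is H→T→C→X = 3+9+8+9 = 29; finish at 29 days.
X lies on that path, so at 14 days the path becomes 34 days.
No other chain overtakes it, so the finish is 34 days.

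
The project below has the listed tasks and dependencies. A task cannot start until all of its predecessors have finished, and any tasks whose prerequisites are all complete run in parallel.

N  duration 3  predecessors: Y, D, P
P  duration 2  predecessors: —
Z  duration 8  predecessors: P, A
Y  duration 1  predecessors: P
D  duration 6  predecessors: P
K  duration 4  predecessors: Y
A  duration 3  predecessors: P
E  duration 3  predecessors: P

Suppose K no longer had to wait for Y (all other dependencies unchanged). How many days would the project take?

Original critical path: P→A→Z = 2+3+8 = 13 ⇒ 13 days.
Without Y→K, K's earliest start moves from 3 to 0.
After: P→A→Z = 2+3+8 = 13 → 13 days.

13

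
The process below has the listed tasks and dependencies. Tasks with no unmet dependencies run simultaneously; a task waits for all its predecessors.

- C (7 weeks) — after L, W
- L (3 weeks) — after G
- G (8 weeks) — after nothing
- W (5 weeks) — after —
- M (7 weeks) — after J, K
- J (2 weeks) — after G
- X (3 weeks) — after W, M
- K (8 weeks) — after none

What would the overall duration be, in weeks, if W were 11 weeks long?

20

The binding path is G→J→M→X = 8+2+7+3 = 20; finish at 20 weeks.
W has 8 weeks of float (longest path through it is 12).
The critical path is still G→J→M→X; finish is now 20 weeks.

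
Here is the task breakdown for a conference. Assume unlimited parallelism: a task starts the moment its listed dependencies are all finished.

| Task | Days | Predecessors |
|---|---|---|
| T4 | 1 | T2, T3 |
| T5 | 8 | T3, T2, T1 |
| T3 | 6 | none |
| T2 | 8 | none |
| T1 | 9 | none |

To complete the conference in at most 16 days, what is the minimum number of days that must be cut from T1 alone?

1

Current finish: 17 days; target: 16.
T1 is on every critical path, so each day cut from T1 cuts the finish by one (this holds down to a finish of 16).
Need 17 − 16 = 1 day off T1 → T1 becomes 8 days, finish becomes 16.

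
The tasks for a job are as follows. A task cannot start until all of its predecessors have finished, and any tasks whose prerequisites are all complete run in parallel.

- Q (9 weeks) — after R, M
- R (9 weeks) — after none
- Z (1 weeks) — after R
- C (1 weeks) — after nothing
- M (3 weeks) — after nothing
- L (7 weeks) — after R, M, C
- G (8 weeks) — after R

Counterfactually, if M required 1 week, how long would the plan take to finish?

18

The binding path is R→Q = 9+9 = 18; finish at 18 weeks.
M is off the critical path — its longest chain is 12 weeks, giving 6 of slack.
That remains the longest chain; total 18 weeks.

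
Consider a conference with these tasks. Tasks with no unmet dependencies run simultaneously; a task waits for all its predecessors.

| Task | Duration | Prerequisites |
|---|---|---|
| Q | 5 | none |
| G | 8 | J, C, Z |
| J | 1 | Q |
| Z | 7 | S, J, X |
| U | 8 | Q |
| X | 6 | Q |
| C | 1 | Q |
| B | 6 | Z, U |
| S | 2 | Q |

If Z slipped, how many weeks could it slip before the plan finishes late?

The longest chain is Q→X→Z→G = 5+6+7+8 = 26; overall finish 26 weeks.
Z finishes as early as 18 and must finish by 18.
So Z can slip 18 − 18 = 0 weeks.

0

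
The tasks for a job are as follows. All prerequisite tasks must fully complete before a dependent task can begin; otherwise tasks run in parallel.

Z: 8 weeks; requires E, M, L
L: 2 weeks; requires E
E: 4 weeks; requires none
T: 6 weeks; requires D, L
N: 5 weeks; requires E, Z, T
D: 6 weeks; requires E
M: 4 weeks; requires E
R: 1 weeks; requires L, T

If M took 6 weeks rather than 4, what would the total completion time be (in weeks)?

Critical path before the change: E→M→Z→N = 4+4+8+5 = 21 giving 21 weeks.
M lies on that path, so at 6 weeks the path becomes 23 weeks.
No other chain overtakes it, so the finish is 23 weeks.

23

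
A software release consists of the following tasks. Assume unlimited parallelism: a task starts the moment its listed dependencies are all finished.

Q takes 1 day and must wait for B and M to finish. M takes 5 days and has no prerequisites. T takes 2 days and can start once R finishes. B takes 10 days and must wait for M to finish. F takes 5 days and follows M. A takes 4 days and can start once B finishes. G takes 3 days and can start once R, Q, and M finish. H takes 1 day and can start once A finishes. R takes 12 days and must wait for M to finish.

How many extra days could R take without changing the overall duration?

0

The longest chain is M→R→G = 5+12+3 = 20; overall finish 20 days.
The longest chain containing R totals 20 days.
Slack of R = 5 − 5 = 0 days.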